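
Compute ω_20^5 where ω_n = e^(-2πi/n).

ω_20^5 = e^(-2πi·5/20)
= cos(-2π·5/20) + i·sin(-2π·5/20)
= cos(-10π/20) + i·sin(-10π/20)

ω_20^5 = cos(-10π/20) + i·sin(-10π/20) = -1i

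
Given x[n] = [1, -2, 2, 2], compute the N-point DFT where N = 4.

X[k] = Σ(n=0 to 3) x[n] · ω_4^(nk)
where ω_4 = e^(-2πi/4)

Computing each X[k]:
X[0] = 3
X[1] = -1+4i
X[2] = 3
X[3] = -1-4i

X = [3, -1+4i, 3, -1-4i]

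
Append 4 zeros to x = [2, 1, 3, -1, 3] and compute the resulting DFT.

Original 5-point DFT: [8, 1.6180-0.4490i, -0.6180+4.9798i, -0.6180-4.9798i, 1.6180+0.4490i]
Zero-padded 9-point DFT provides frequency interpolation.

DFT_9([x, 0, ...]) = [8, 0.9679-3.7572i, 2.1527-0.9485i, -2.5000-0.8660i, 4.3794+5.4068i, 4.3794-5.4068i, -2.5000+0.8660i, 2.1527+0.9485i, 0.9679+3.7572i]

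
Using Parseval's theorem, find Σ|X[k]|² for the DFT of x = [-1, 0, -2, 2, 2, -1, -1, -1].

Parseval: Σ|x[n]|² = (1/N)Σ|X[k]|², so Σ|X[k]|² = N·Σ|x[n]|² = 8·16.0000

Σ|X[k]|² = N·Σ|x[n]|² = 8·16.0000 = 128.0000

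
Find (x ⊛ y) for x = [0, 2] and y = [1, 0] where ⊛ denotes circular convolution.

(x ⊛ y)[n] = Σ(m=0 to 1) x[m] · y[(n-m) mod 2]

Computing each output sample:
(x ⊛ y)[0] = 0
(x ⊛ y)[1] = 2

x ⊛ y = [0, 2]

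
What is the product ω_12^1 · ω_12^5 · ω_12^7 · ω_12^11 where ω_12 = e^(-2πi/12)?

The primitive 12th roots of unity are ω_12^k for k coprime to 12: k ∈ {1, 5, 7, 11}
Their product equals the constant term of the cyclotomic polynomial Φ_12(x) up to sign.
For n ≥ 3, the product of all primitive nth roots of unity is 1. (For n=1 it is 1; for n=2 it is -1.)

1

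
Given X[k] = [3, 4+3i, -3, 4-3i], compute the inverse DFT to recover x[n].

x[n] = (1/4) Σ(k=0 to 3) X[k] · e^(2πikn/4)

Computing each x[n]:
x[0] = 2
x[1] = 0
x[2] = -2
x[3] = 3

x = [2, 0, -2, 3]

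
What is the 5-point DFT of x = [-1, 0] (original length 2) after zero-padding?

Original 2-point DFT: [-1, -1]
Zero-padded 5-point DFT provides frequency interpolation.

DFT_5([x, 0, ...]) = [-1, -1, -1, -1, -1]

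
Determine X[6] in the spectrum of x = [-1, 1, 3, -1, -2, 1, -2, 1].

X[6] = Σ(n=0 to 7) x[n] · ω_8^(6n) where ω_8 = e^(-2πi/8)
= (-1)·ω_8^0 + (1)·ω_8^6 + (3)·ω_8^12 + (-1)·ω_8^18 + (-2)·ω_8^24 + (1)·ω_8^30 + (-2)·ω_8^36 + (1)·ω_8^42

X[6] = -4+2i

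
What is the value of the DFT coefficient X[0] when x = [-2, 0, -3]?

X[0] = Σ(n=0 to 2) x[n] · ω_3^0 = Σ x[n]
= (-2) + (0) + (-3)

X[0] = -5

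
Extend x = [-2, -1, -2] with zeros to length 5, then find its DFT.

Original 3-point DFT: [-5, -0.5000-0.8660i, -0.5000+0.8660i]
Zero-padded 5-point DFT provides frequency interpolation.

DFT_5([x, 0, ...]) = [-5, -0.6910+2.1266i, -1.8090-1.3143i, -1.8090+1.3143i, -0.6910-2.1266i]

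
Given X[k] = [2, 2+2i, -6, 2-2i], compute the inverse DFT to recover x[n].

x[n] = (1/4) Σ(k=0 to 3) X[k] · e^(2πikn/4)

Computing each x[n]:
x[0] = 0
x[1] = 1
x[2] = -2
x[3] = 3

x = [0, 1, -2, 3]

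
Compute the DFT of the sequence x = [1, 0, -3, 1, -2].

X[k] = Σ(n=0 to 4) x[n] · ω_5^(nk)
where ω_5 = e^(-2πi/5)

Computing each X[k]:
X[0] = -3
X[1] = 2.0000+0.4490i
X[2] = 2.0000-4.9798i
X[3] = 2.0000+4.9798i
X[4] = 2.0000-0.4490i

X = [-3, 2.0000+0.4490i, 2.0000-4.9798i, 2.0000+4.9798i, 2.0000-0.4490i]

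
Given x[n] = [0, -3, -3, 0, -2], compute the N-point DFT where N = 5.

X[k] = Σ(n=0 to 4) x[n] · ω_5^(nk)
where ω_5 = e^(-2πi/5)

Computing each X[k]:
X[0] = -8
X[1] = 0.8820+2.7144i
X[2] = 3.1180-2.2654i
X[3] = 3.1180+2.2654i
X[4] = 0.8820-2.7144i

X = [-8, 0.8820+2.7144i, 3.1180-2.2654i, 3.1180+2.2654i, 0.8820-2.7144i]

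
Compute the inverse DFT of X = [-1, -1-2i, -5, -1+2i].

x[n] = (1/4) Σ(k=0 to 3) X[k] · e^(2πikn/4)

Computing each x[n]:
x[0] = -2
x[1] = 2
x[2] = -1
x[3] = 0

x = [-2, 2, -1, 0]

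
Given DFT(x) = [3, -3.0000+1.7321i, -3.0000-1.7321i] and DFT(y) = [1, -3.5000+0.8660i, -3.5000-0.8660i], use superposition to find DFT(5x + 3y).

By linearity: DFT(5x + 3y) = 5·DFT(x) + 3·DFT(y)
= 5·[3, -3.0000+1.7321i, -3.0000-1.7321i] + 3·[1, -3.5000+0.8660i, -3.5000-0.8660i]

Computing element-wise:
Z[0] = 5·(3) + 3·(1) = 18
Z[1] = 5·(-3.0000+1.7321i) + 3·(-3.5000+0.8660i) = -25.5000+11.2585i
Z[2] = 5·(-3.0000-1.7321i) + 3·(-3.5000-0.8660i) = -25.5000-11.2585i

DFT(5x + 3y) = 5·X + 3·Y = [18, -25.5000+11.2585i, -25.5000-11.2585i]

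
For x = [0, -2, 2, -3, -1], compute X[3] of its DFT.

X[3] = Σ(n=0 to 4) x[n] · ω_5^(3n) where ω_5 = e^(-2πi/5)
= (0)·ω_5^0 + (-2)·ω_5^3 + (2)·ω_5^6 + (-3)·ω_5^9 + (-1)·ω_5^12

X[3] = 2.1180-5.3431i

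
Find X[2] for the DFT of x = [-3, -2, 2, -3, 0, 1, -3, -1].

X[2] = Σ(n=0 to 7) x[n] · ω_8^(2n) where ω_8 = e^(-2πi/8)
= (-3)·ω_8^0 + (-2)·ω_8^2 + (2)·ω_8^4 + (-3)·ω_8^6 + (0)·ω_8^8 + (1)·ω_8^10 + (-3)·ω_8^12 + (-1)·ω_8^14

X[2] = -2-3i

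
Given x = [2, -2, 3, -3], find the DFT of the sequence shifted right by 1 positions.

Time shift by 1: X_shifted[k] = ω_4^(1k) · X[k]
Shifted x = [-3, 2, -2, 3]

DFT(x[n-1]) = [0, -1+1i, -10, -1-1i]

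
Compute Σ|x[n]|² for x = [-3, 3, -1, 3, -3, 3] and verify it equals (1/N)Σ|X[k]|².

Time domain:
Σ|x[n]|² = |-3|² + |3|² + |-1|² + |3|² + |-3|² + |3|² = 46.0000

Frequency domain:
(1/6)Σ|X[k]|² = (1/6)(|2|² + |-1.0000-1.7321i|² + |-1.0000+1.7321i|² + |-16|² + |-1.0000-1.7321i|² + |-1.0000+1.7321i|²) = (1/6)·276.0000 = 46.0000

Both sides agree, confirming Parseval's theorem.

Σ|x[n]|² = (1/N)Σ|X[k]|² = 46.0000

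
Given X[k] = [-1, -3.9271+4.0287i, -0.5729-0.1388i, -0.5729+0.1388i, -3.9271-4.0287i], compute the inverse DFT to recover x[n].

x[n] = (1/5) Σ(k=0 to 4) X[k] · e^(2πikn/5)

Computing each x[n]:
x[0] = -2
x[1] = -2
x[2] = 0
x[3] = 2
x[4] = 1

x = [-2, -2, 0, 2, 1]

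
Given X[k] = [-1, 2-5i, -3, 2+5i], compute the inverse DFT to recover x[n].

x[n] = (1/4) Σ(k=0 to 3) X[k] · e^(2πikn/4)

Computing each x[n]:
x[0] = 0
x[1] = 3
x[2] = -2
x[3] = -2

x = [0, 3, -2, -2]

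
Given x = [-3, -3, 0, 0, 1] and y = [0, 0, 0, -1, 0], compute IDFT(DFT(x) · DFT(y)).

(x ⊛ y)[n] = Σ(m=0 to 4) x[m] · y[(n-m) mod 5]

Computing each output sample:
(x ⊛ y)[0] = 0
(x ⊛ y)[1] = 0
(x ⊛ y)[2] = -1
(x ⊛ y)[3] = 3
(x ⊛ y)[4] = 3

x ⊛ y = [0, 0, -1, 3, 3]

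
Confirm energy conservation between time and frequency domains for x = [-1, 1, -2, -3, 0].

Time domain:
Σ|x[n]|² = |-1|² + |1|² + |-2|² + |-3|² + |0|² = 15.0000

Frequency domain:
(1/5)Σ|X[k]|² = (1/5)(|-5|² + |3.3541-1.5388i|² + |-3.3541+0.3633i|² + |-3.3541-0.3633i|² + |3.3541+1.5388i|²) = (1/5)·75.0000 = 15.0000

Both sides agree, confirming Parseval's theorem.

Σ|x[n]|² = (1/N)Σ|X[k]|² = 15.0000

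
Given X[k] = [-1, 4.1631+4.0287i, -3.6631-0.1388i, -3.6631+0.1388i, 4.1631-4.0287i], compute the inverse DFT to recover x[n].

x[n] = (1/5) Σ(k=0 to 4) X[k] · e^(2πikn/5)

Computing each x[n]:
x[0] = 0
x[1] = 0
x[2] = -3
x[3] = -1
x[4] = 3

x = [0, 0, -3, -1, 3]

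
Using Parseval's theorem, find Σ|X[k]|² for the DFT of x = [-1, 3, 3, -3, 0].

Parseval: Σ|x[n]|² = (1/N)Σ|X[k]|², so Σ|X[k]|² = N·Σ|x[n]|² = 5·28.0000

Σ|X[k]|² = N·Σ|x[n]|² = 5·28.0000 = 140.0000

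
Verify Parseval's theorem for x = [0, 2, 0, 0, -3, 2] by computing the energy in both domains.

Time domain:
Σ|x[n]|² = |0|² + |2|² + |0|² + |0|² + |-3|² + |2|² = 17.0000

Frequency domain:
(1/6)Σ|X[k]|² = (1/6)(|1|² + |3.5000-2.5981i|² + |-0.5000+2.5981i|² + |-7|² + |-0.5000-2.5981i|² + |3.5000+2.5981i|²) = (1/6)·102.0000 = 17.0000

Both sides agree, confirming Parseval's theorem.

Σ|x[n]|² = (1/N)Σ|X[k]|² = 17.0000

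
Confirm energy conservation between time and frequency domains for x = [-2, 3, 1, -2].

Time domain:
Σ|x[n]|² = |-2|² + |3|² + |1|² + |-2|² = 18.0000

Frequency domain:
(1/4)Σ|X[k]|² = (1/4)(|0|² + |-3-5i|² + |-2|² + |-3+5i|²) = (1/4)·72.0000 = 18.0000

Both sides agree, confirming Parseval's theorem.

Σ|x[n]|² = (1/N)Σ|X[k]|² = 18.0000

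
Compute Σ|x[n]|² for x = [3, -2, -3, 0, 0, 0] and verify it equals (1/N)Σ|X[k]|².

Time domain:
Σ|x[n]|² = |3|² + |-2|² + |-3|² + |0|² + |0|² + |0|² = 22.0000

Frequency domain:
(1/6)Σ|X[k]|² = (1/6)(|-2|² + |3.5000+4.3301i|² + |5.5000-0.8660i|² + |2|² + |5.5000+0.8660i|² + |3.5000-4.3301i|²) = (1/6)·132.0000 = 22.0000

Both sides agree, confirming Parseval's theorem.

Σ|x[n]|² = (1/N)Σ|X[k]|² = 22.0000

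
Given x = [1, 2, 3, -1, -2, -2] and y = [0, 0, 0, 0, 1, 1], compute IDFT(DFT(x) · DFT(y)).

(x ⊛ y)[n] = Σ(m=0 to 5) x[m] · y[(n-m) mod 6]

Computing each output sample:
(x ⊛ y)[0] = 5
(x ⊛ y)[1] = 2
(x ⊛ y)[2] = -3
(x ⊛ y)[3] = -4
(x ⊛ y)[4] = -1
(x ⊛ y)[5] = 3

x ⊛ y = [5, 2, -3, -4, -1, 3]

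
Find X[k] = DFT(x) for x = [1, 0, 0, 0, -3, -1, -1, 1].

X[k] = Σ(n=0 to 7) x[n] · ω_8^(nk)
where ω_8 = e^(-2πi/8)

Computing each X[k]:
X[0] = -3
X[1] = 5.4142-1.0000i
X[2] = -1+2i
X[3] = 2.5858+1.0000i
X[4] = -3
X[5] = 2.5858-1.0000i
X[6] = -1-2i
X[7] = 5.4142+1.0000i

X = [-3, 5.4142-1.0000i, -1+2i, 2.5858+1.0000i, -3, 2.5858-1.0000i, -1-2i, 5.4142+1.0000i]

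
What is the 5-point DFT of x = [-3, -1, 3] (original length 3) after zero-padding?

Original 3-point DFT: [-1, -4.0000+3.4641i, -4.0000-3.4641i]
Zero-padded 5-point DFT provides frequency interpolation.

DFT_5([x, 0, ...]) = [-1, -5.7361-0.8123i, -1.2639+3.4410i, -1.2639-3.4410i, -5.7361+0.8123i]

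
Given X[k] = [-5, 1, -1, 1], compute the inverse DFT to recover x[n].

x[n] = (1/4) Σ(k=0 to 3) X[k] · e^(2πikn/4)

Computing each x[n]:
x[0] = -1
x[1] = -1
x[2] = -2
x[3] = -1

x = [-1, -1, -2, -1]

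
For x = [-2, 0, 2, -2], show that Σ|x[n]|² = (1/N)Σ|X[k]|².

Time domain:
Σ|x[n]|² = |-2|² + |0|² + |2|² + |-2|² = 12.0000

Frequency domain:
(1/4)Σ|X[k]|² = (1/4)(|-2|² + |-4-2i|² + |2|² + |-4+2i|²) = (1/4)·48.0000 = 12.0000

Both sides agree, confirming Parseval's theorem.

Σ|x[n]|² = (1/N)Σ|X[k]|² = 12.0000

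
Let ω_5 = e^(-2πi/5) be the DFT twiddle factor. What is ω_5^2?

ω_5^2 = e^(-2πi·2/5)
= cos(-2π·2/5) + i·sin(-2π·2/5)
= cos(-4π/5) + i·sin(-4π/5)

ω_5^2 = cos(-4π/5) + i·sin(-4π/5) = -0.8090-0.5878i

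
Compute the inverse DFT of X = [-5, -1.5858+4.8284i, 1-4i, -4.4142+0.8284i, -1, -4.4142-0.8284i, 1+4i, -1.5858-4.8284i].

x[n] = (1/8) Σ(k=0 to 7) X[k] · e^(2πikn/8)

Computing each x[n]:
x[0] = -2
x[1] = 0
x[2] = -2
x[3] = -3
x[4] = 1
x[5] = 1
x[6] = 0
x[7] = 0

x = [-2, 0, -2, -3, 1, 1, 0, 0]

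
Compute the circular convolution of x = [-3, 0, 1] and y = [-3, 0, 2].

(x ⊛ y)[n] = Σ(m=0 to 2) x[m] · y[(n-m) mod 3]

Computing each output sample:
(x ⊛ y)[0] = 9
(x ⊛ y)[1] = 2
(x ⊛ y)[2] = -9

x ⊛ y = [9, 2, -9]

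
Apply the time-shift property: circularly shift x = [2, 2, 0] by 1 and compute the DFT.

Time shift by 1: X_shifted[k] = ω_3^(1k) · X[k]
Shifted x = [0, 2, 2]

DFT(x[n-1]) = [4, -2, -2]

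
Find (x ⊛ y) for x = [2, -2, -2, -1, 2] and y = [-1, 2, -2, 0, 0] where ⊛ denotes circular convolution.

(x ⊛ y)[n] = Σ(m=0 to 4) x[m] · y[(n-m) mod 5]

Computing each output sample:
(x ⊛ y)[0] = 4
(x ⊛ y)[1] = 2
(x ⊛ y)[2] = -6
(x ⊛ y)[3] = 1
(x ⊛ y)[4] = 0

x ⊛ y = [4, 2, -6, 1, 0]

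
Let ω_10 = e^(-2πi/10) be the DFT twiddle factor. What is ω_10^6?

ω_10^6 = e^(-2πi·6/10)
= cos(-2π·6/10) + i·sin(-2π·6/10)
= cos(-12π/10) + i·sin(-12π/10)

ω_10^6 = cos(-12π/10) + i·sin(-12π/10) = -0.8090+0.5878i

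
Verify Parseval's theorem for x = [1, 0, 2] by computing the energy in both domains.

Time domain:
Σ|x[n]|² = |1|² + |0|² + |2|² = 5.0000

Frequency domain:
(1/3)Σ|X[k]|² = (1/3)(|3|² + |1.7321i|² + |-1.7321i|²) = (1/3)·15.0000 = 5.0000

Both sides agree, confirming Parseval's theorem.

Σ|x[n]|² = (1/N)Σ|X[k]|² = 5.0000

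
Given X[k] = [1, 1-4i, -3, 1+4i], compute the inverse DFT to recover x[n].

x[n] = (1/4) Σ(k=0 to 3) X[k] · e^(2πikn/4)

Computing each x[n]:
x[0] = 0
x[1] = 3
x[2] = -1
x[3] = -1

x = [0, 3, -1, -1]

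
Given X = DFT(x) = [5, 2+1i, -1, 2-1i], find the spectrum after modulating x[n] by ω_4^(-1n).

Modulation property: DFT(ω_4^(-1n)·x[n]) = X[(k-1) mod 4], so circularly shift X by 1 positions.

X[k-1] = [2-1i, 5, 2+1i, -1]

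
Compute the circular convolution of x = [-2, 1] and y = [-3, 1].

(x ⊛ y)[n] = Σ(m=0 to 1) x[m] · y[(n-m) mod 2]

Computing each output sample:
(x ⊛ y)[0] = 7
(x ⊛ y)[1] = -5

x ⊛ y = [7, -5]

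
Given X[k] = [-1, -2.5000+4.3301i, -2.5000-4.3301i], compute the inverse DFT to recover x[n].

x[n] = (1/3) Σ(k=0 to 2) X[k] · e^(2πikn/3)

Computing each x[n]:
x[0] = -2
x[1] = -2
x[2] = 3

x = [-2, -2, 3]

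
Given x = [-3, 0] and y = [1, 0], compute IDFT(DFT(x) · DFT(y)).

(x ⊛ y)[n] = Σ(m=0 to 1) x[m] · y[(n-m) mod 2]

Computing each output sample:
(x ⊛ y)[0] = -3
(x ⊛ y)[1] = 0

x ⊛ y = [-3, 0]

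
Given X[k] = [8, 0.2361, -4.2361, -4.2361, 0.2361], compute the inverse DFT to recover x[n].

x[n] = (1/5) Σ(k=0 to 4) X[k] · e^(2πikn/5)

Computing each x[n]:
x[0] = 0
x[1] = 3
x[2] = 1
x[3] = 1
x[4] = 3

x = [0, 3, 1, 1, 3]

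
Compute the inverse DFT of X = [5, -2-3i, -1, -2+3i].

x[n] = (1/4) Σ(k=0 to 3) X[k] · e^(2πikn/4)

Computing each x[n]:
x[0] = 0
x[1] = 3
x[2] = 2
x[3] = 0

x = [0, 3, 2, 0]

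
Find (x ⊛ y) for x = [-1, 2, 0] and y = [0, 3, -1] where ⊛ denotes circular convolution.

(x ⊛ y)[n] = Σ(m=0 to 2) x[m] · y[(n-m) mod 3]

Computing each output sample:
(x ⊛ y)[0] = -2
(x ⊛ y)[1] = -3
(x ⊛ y)[2] = 7

x ⊛ y = [-2, -3, 7]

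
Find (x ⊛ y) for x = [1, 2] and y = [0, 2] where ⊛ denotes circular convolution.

(x ⊛ y)[n] = Σ(m=0 to 1) x[m] · y[(n-m) mod 2]

Computing each output sample:
(x ⊛ y)[0] = 4
(x ⊛ y)[1] = 2

x ⊛ y = [4, 2]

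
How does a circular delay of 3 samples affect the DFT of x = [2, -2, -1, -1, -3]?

Time shift by 3: X_shifted[k] = ω_5^(3k) · X[k]
Shifted x = [-1, -1, -3, 2, -2]

DFT(x[n-3]) = [-5, -1.1180+1.9879i, 1.1180-5.3431i, 1.1180+5.3431i, -1.1180-1.9879i]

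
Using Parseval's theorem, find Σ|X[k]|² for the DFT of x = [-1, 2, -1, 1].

Parseval: Σ|x[n]|² = (1/N)Σ|X[k]|², so Σ|X[k]|² = N·Σ|x[n]|² = 4·7.0000

Σ|X[k]|² = N·Σ|x[n]|² = 4·7.0000 = 28.0000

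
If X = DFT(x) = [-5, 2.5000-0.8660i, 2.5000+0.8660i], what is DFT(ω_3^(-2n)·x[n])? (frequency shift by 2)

Modulation property: DFT(ω_3^(-2n)·x[n]) = X[(k-2) mod 3], so circularly shift X by 2 positions.

X[k-2] = [2.5000-0.8660i, 2.5000+0.8660i, -5]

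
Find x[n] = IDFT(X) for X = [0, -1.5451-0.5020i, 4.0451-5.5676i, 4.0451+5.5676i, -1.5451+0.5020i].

x[n] = (1/5) Σ(k=0 to 4) X[k] · e^(2πikn/5)

Computing each x[n]:
x[0] = 1
x[1] = 0
x[2] = -1
x[3] = 3
x[4] = -3

x = [1, 0, -1, 3, -3]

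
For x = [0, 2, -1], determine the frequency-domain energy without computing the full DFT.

Parseval: Σ|x[n]|² = (1/N)Σ|X[k]|², so Σ|X[k]|² = N·Σ|x[n]|² = 3·5.0000

Σ|X[k]|² = N·Σ|x[n]|² = 3·5.0000 = 15.0000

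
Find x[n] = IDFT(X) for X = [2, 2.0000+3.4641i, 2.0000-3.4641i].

x[n] = (1/3) Σ(k=0 to 2) X[k] · e^(2πikn/3)

Computing each x[n]:
x[0] = 2
x[1] = -2
x[2] = 2

x = [2, -2, 2]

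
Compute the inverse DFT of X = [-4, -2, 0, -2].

x[n] = (1/4) Σ(k=0 to 3) X[k] · e^(2πikn/4)

Computing each x[n]:
x[0] = -2
x[1] = -1
x[2] = 0
x[3] = -1

x = [-2, -1, 0, -1]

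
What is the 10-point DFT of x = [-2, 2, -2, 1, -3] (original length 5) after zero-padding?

Original 5-point DFT: [-4, -1.5000-2.9919i, -1.5000-5.7921i, -1.5000+5.7921i, -1.5000+2.9919i]
Zero-padded 10-point DFT provides frequency interpolation.

DFT_10([x, 0, ...]) = [-4, 1.1180+1.5388i, -1.5000-2.9919i, -1.1180+0.3633i, -1.5000-5.7921i, -10, -1.5000+5.7921i, -1.1180-0.3633i, -1.5000+2.9919i, 1.1180-1.5388i]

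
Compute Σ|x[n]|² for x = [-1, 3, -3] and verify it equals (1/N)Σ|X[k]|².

Time domain:
Σ|x[n]|² = |-1|² + |3|² + |-3|² = 19.0000

Frequency domain:
(1/3)Σ|X[k]|² = (1/3)(|-1|² + |-1.0000-5.1962i|² + |-1.0000+5.1962i|²) = (1/3)·57.0000 = 19.0000

Both sides agree, confirming Parseval's theorem.

Σ|x[n]|² = (1/N)Σ|X[k]|² = 19.0000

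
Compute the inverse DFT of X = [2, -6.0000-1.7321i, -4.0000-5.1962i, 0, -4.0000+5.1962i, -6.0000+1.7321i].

x[n] = (1/6) Σ(k=0 to 5) X[k] · e^(2πikn/6)

Computing each x[n]:
x[0] = -3
x[1] = 2
x[2] = 1
x[3] = 1
x[4] = 3
x[5] = -2

x = [-3, 2, 1, 1, 3, -2]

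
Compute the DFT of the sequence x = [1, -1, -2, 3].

X[k] = Σ(n=0 to 3) x[n] · ω_4^(nk)
where ω_4 = e^(-2πi/4)

Computing each X[k]:
X[0] = 1
X[1] = 3+4i
X[2] = -3
X[3] = 3-4i

X = [1, 3+4i, -3, 3-4i]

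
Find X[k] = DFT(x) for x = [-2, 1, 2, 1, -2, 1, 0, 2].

X[k] = Σ(n=0 to 7) x[n] · ω_8^(nk)
where ω_8 = e^(-2πi/8)

Computing each X[k]:
X[0] = 3
X[1] = 0.7071-1.2929i
X[2] = -6+1i
X[3] = -0.7071+2.7071i
X[4] = -7
X[5] = -0.7071-2.7071i
X[6] = -6-1i
X[7] = 0.7071+1.2929i

X = [3, 0.7071-1.2929i, -6+1i, -0.7071+2.7071i, -7, -0.7071-2.7071i, -6-1i, 0.7071+1.2929i]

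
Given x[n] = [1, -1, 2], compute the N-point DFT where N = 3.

X[k] = Σ(n=0 to 2) x[n] · ω_3^(nk)
where ω_3 = e^(-2πi/3)

Computing each X[k]:
X[0] = 2
X[1] = 0.5000+2.5981i
X[2] = 0.5000-2.5981i

X = [2, 0.5000+2.5981i, 0.5000-2.5981i]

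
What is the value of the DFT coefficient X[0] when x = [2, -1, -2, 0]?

X[0] = Σ(n=0 to 3) x[n] · ω_4^0 = Σ x[n]
= (2) + (-1) + (-2) + (0)

X[0] = -1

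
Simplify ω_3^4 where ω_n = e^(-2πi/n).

Since ω_3^3 = 1, powers reduce modulo 3.
4 mod 3 = 1
So ω_3^4 = ω_3^1 = e^(-2πi·1/3)

ω_3^4 = ω_3^1 = -0.5000-0.8660i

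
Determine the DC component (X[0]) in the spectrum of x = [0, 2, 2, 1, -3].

X[0] = Σ(n=0 to 4) x[n] · ω_5^0 = Σ x[n]
= (0) + (2) + (2) + (1) + (-3)

X[0] = 2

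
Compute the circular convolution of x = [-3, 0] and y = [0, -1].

(x ⊛ y)[n] = Σ(m=0 to 1) x[m] · y[(n-m) mod 2]

Computing each output sample:
(x ⊛ y)[0] = 0
(x ⊛ y)[1] = 3

x ⊛ y = [0, 3]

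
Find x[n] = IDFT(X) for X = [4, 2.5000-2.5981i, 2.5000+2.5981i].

x[n] = (1/3) Σ(k=0 to 2) X[k] · e^(2πikn/3)

Computing each x[n]:
x[0] = 3
x[1] = 2
x[2] = -1

x = [3, 2, -1]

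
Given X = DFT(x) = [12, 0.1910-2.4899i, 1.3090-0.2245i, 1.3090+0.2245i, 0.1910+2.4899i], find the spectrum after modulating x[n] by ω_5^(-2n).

Modulation property: DFT(ω_5^(-2n)·x[n]) = X[(k-2) mod 5], so circularly shift X by 2 positions.

X[k-2] = [1.3090+0.2245i, 0.1910+2.4899i, 12, 0.1910-2.4899i, 1.3090-0.2245i]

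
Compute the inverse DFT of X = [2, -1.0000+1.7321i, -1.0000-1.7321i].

x[n] = (1/3) Σ(k=0 to 2) X[k] · e^(2πikn/3)

Computing each x[n]:
x[0] = 0
x[1] = 0
x[2] = 2

x = [0, 0, 2]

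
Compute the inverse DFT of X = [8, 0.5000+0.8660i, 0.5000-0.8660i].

x[n] = (1/3) Σ(k=0 to 2) X[k] · e^(2πikn/3)

Computing each x[n]:
x[0] = 3
x[1] = 2
x[2] = 3

x = [3, 2, 3]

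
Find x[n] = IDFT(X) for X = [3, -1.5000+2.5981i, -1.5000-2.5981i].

x[n] = (1/3) Σ(k=0 to 2) X[k] · e^(2πikn/3)

Computing each x[n]:
x[0] = 0
x[1] = 0
x[2] = 3

x = [0, 0, 3]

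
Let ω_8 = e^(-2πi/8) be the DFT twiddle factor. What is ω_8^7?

ω_8^7 = e^(-2πi·7/8)
= cos(-2π·7/8) + i·sin(-2π·7/8)
= cos(-14π/8) + i·sin(-14π/8)

ω_8^7 = cos(-14π/8) + i·sin(-14π/8) = 0.7071+0.7071i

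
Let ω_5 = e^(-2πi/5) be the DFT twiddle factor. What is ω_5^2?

ω_5^2 = e^(-2πi·2/5)
= cos(-2π·2/5) + i·sin(-2π·2/5)
= cos(-4π/5) + i·sin(-4π/5)

ω_5^2 = cos(-4π/5) + i·sin(-4π/5) = -0.8090-0.5878i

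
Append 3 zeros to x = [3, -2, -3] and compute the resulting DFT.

Original 3-point DFT: [-2, 5.5000-0.8660i, 5.5000+0.8660i]
Zero-padded 6-point DFT provides frequency interpolation.

DFT_6([x, 0, ...]) = [-2, 3.5000+4.3301i, 5.5000-0.8660i, 2, 5.5000+0.8660i, 3.5000-4.3301i]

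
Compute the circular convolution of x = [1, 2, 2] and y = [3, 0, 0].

(x ⊛ y)[n] = Σ(m=0 to 2) x[m] · y[(n-m) mod 3]

Computing each output sample:
(x ⊛ y)[0] = 3
(x ⊛ y)[1] = 6
(x ⊛ y)[2] = 6

x ⊛ y = [3, 6, 6]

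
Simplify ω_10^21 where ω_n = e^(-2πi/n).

Since ω_10^10 = 1, powers reduce modulo 10.
21 mod 10 = 1
So ω_10^21 = ω_10^1 = e^(-2πi·1/10)

ω_10^21 = ω_10^1 = 0.8090-0.5878i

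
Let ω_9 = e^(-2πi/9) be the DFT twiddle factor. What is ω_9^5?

ω_9^5 = e^(-2πi·5/9)
= cos(-2π·5/9) + i·sin(-2π·5/9)
= cos(-10π/9) + i·sin(-10π/9)

ω_9^5 = cos(-10π/9) + i·sin(-10π/9) = -0.9397+0.3420i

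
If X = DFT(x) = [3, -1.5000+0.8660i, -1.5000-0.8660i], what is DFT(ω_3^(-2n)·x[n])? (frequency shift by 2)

Modulation property: DFT(ω_3^(-2n)·x[n]) = X[(k-2) mod 3], so circularly shift X by 2 positions.

X[k-2] = [-1.5000+0.8660i, -1.5000-0.8660i, 3]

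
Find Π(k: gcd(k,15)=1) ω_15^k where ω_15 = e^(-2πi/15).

The primitive 15th roots of unity are ω_15^k for k coprime to 15: k ∈ {1, 2, 4, 7, 8, 11, 13, 14}
Their product equals the constant term of the cyclotomic polynomial Φ_15(x) up to sign.
For n ≥ 3, the product of all primitive nth roots of unity is 1. (For n=1 it is 1; for n=2 it is -1.)

1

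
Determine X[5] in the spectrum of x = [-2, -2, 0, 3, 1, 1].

X[5] = Σ(n=0 to 5) x[n] · ω_6^(5n) where ω_6 = e^(-2πi/6)
= (-2)·ω_6^0 + (-2)·ω_6^5 + (0)·ω_6^10 + (3)·ω_6^15 + (1)·ω_6^20 + (1)·ω_6^25

X[5] = -6.0000-3.4641i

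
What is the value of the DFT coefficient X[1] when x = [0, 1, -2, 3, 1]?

X[1] = Σ(n=0 to 4) x[n] · ω_5^(1n) where ω_5 = e^(-2πi/5)
= (0)·ω_5^0 + (1)·ω_5^1 + (-2)·ω_5^2 + (3)·ω_5^3 + (1)·ω_5^4

X[1] = -0.1910+2.9389i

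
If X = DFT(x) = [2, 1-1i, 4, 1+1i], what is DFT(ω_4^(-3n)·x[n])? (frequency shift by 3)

Modulation property: DFT(ω_4^(-3n)·x[n]) = X[(k-3) mod 4], so circularly shift X by 3 positions.

X[k-3] = [1-1i, 4, 1+1i, 2]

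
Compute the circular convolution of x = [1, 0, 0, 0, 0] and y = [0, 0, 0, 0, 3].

(x ⊛ y)[n] = Σ(m=0 to 4) x[m] · y[(n-m) mod 5]

Computing each output sample:
(x ⊛ y)[0] = 0
(x ⊛ y)[1] = 0
(x ⊛ y)[2] = 0
(x ⊛ y)[3] = 0
(x ⊛ y)[4] = 3

x ⊛ y = [0, 0, 0, 0, 3]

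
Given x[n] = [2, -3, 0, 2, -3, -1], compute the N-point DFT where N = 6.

X[k] = Σ(n=0 to 5) x[n] · ω_6^(nk)
where ω_6 = e^(-2πi/6)

Computing each X[k]:
X[0] = -3
X[1] = -0.5000-0.8660i
X[2] = 7.5000+4.3301i
X[3] = 1
X[4] = 7.5000-4.3301i
X[5] = -0.5000+0.8660i

X = [-3, -0.5000-0.8660i, 7.5000+4.3301i, 1, 7.5000-4.3301i, -0.5000+0.8660i]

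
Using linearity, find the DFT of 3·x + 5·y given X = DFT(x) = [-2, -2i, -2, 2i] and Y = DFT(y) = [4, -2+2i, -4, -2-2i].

By linearity: DFT(3x + 5y) = 3·DFT(x) + 5·DFT(y)
= 3·[-2, -2i, -2, 2i] + 5·[4, -2+2i, -4, -2-2i]

Computing element-wise:
Z[0] = 3·(-2) + 5·(4) = 14
Z[1] = 3·(-2i) + 5·(-2+2i) = -10+4i
Z[2] = 3·(-2) + 5·(-4) = -26
Z[3] = 3·(2i) + 5·(-2-2i) = -10-4i

DFT(3x + 5y) = 3·X + 5·Y = [14, -10+4i, -26, -10-4i]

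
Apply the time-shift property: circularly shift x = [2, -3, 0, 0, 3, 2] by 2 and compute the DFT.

Time shift by 2: X_shifted[k] = ω_6^(2k) · X[k]
Shifted x = [3, 2, 2, -3, 0, 0]

DFT(x[n-2]) = [4, 6.0000-3.4641i, -2, 6, -2, 6.0000+3.4641i]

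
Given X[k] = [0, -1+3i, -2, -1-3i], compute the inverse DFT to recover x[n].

x[n] = (1/4) Σ(k=0 to 3) X[k] · e^(2πikn/4)

Computing each x[n]:
x[0] = -1
x[1] = -1
x[2] = 0
x[3] = 2

x = [-1, -1, 0, 2]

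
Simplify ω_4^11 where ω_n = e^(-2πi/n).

Since ω_4^4 = 1, powers reduce modulo 4.
11 mod 4 = 3
So ω_4^11 = ω_4^3 = e^(-2πi·3/4)

ω_4^11 = ω_4^3 = 1i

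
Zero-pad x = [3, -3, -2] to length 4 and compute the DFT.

Original 3-point DFT: [-2, 5.5000+0.8660i, 5.5000-0.8660i]
Zero-padded 4-point DFT provides frequency interpolation.

DFT_4([x, 0, ...]) = [-2, 5+3i, 4, 5-3i]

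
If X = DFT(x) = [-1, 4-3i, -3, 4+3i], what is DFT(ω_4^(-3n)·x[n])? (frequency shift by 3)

Modulation property: DFT(ω_4^(-3n)·x[n]) = X[(k-3) mod 4], so circularly shift X by 3 positions.

X[k-3] = [4-3i, -3, 4+3i, -1]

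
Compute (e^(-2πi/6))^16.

Since ω_6^6 = 1, powers reduce modulo 6.
16 mod 6 = 4
So ω_6^16 = ω_6^4 = e^(-2πi·4/6)

ω_6^16 = ω_6^4 = -0.5000+0.8660i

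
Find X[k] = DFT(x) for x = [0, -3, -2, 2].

X[k] = Σ(n=0 to 3) x[n] · ω_4^(nk)
where ω_4 = e^(-2πi/4)

Computing each X[k]:
X[0] = -3
X[1] = 2+5i
X[2] = -1
X[3] = 2-5i

X = [-3, 2+5i, -1, 2-5i]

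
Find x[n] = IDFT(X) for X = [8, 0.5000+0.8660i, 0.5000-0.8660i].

x[n] = (1/3) Σ(k=0 to 2) X[k] · e^(2πikn/3)

Computing each x[n]:
x[0] = 3
x[1] = 2
x[2] = 3

x = [3, 2, 3]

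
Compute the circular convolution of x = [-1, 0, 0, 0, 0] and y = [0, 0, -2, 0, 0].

(x ⊛ y)[n] = Σ(m=0 to 4) x[m] · y[(n-m) mod 5]

Computing each output sample:
(x ⊛ y)[0] = 0
(x ⊛ y)[1] = 0
(x ⊛ y)[2] = 2
(x ⊛ y)[3] = 0
(x ⊛ y)[4] = 0

x ⊛ y = [0, 0, 2, 0, 0]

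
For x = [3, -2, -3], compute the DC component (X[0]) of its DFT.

X[0] = Σ(n=0 to 2) x[n] · ω_3^0 = Σ x[n]
= (3) + (-2) + (-3)

X[0] = -2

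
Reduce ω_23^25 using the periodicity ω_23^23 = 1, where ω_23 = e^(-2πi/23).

Since ω_23^23 = 1, powers reduce modulo 23.
25 mod 23 = 2
So ω_23^25 = ω_23^2 = e^(-2πi·2/23)

ω_23^25 = ω_23^2 = 0.8544-0.5196i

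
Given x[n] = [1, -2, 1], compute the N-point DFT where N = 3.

X[k] = Σ(n=0 to 2) x[n] · ω_3^(nk)
where ω_3 = e^(-2πi/3)

Computing each X[k]:
X[0] = 0
X[1] = 1.5000+2.5981i
X[2] = 1.5000-2.5981i

X = [0, 1.5000+2.5981i, 1.5000-2.5981i]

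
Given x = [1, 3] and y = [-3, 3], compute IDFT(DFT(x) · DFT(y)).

(x ⊛ y)[n] = Σ(m=0 to 1) x[m] · y[(n-m) mod 2]

Computing each output sample:
(x ⊛ y)[0] = 6
(x ⊛ y)[1] = -6

x ⊛ y = [6, -6]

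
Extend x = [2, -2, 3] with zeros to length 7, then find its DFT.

Original 3-point DFT: [3, 1.5000+4.3301i, 1.5000-4.3301i]
Zero-padded 7-point DFT provides frequency interpolation.

DFT_7([x, 0, ...]) = [3, 0.0855-1.3611i, -0.2579+3.2515i, 5.6724+3.2133i, 5.6724-3.2133i, -0.2579-3.2515i, 0.0855+1.3611i]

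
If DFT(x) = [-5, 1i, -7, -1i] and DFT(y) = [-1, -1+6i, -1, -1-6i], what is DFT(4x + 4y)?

By linearity: DFT(4x + 4y) = 4·DFT(x) + 4·DFT(y)
= 4·[-5, 1i, -7, -1i] + 4·[-1, -1+6i, -1, -1-6i]

Computing element-wise:
Z[0] = 4·(-5) + 4·(-1) = -24
Z[1] = 4·(1i) + 4·(-1+6i) = -4+28i
Z[2] = 4·(-7) + 4·(-1) = -32
Z[3] = 4·(-1i) + 4·(-1-6i) = -4-28i

DFT(4x + 4y) = 4·X + 4·Y = [-24, -4+28i, -32, -4-28i]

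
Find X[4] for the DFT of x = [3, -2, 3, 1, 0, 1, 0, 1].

X[4] = Σ(n=0 to 7) x[n] · ω_8^(4n) where ω_8 = e^(-2πi/8)
= (3)·ω_8^0 + (-2)·ω_8^4 + (3)·ω_8^8 + (1)·ω_8^12 + (0)·ω_8^16 + (1)·ω_8^20 + (0)·ω_8^24 + (1)·ω_8^28

X[4] = 5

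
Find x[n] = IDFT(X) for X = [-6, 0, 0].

x[n] = (1/3) Σ(k=0 to 2) X[k] · e^(2πikn/3)

Computing each x[n]:
x[0] = -2
x[1] = -2
x[2] = -2

x = [-2, -2, -2]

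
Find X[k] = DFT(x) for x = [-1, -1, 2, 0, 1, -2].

X[k] = Σ(n=0 to 5) x[n] · ω_6^(nk)
where ω_6 = e^(-2πi/6)

Computing each X[k]:
X[0] = -1
X[1] = -4.0000-1.7321i
X[2] = -1
X[3] = 5
X[4] = -1
X[5] = -4.0000+1.7321i

X = [-1, -4.0000-1.7321i, -1, 5, -1, -4.0000+1.7321i]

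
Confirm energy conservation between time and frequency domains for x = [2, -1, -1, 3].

Time domain:
Σ|x[n]|² = |2|² + |-1|² + |-1|² + |3|² = 15.0000

Frequency domain:
(1/4)Σ|X[k]|² = (1/4)(|3|² + |3+4i|² + |-1|² + |3-4i|²) = (1/4)·60.0000 = 15.0000

Both sides agree, confirming Parseval's theorem.

Σ|x[n]|² = (1/N)Σ|X[k]|² = 15.0000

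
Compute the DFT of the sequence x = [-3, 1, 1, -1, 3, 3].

X[k] = Σ(n=0 to 5) x[n] · ω_6^(nk)
where ω_6 = e^(-2πi/6)

Computing each X[k]:
X[0] = 4
X[1] = -2.0000+3.4641i
X[2] = -8
X[3] = -2
X[4] = -8
X[5] = -2.0000-3.4641i

X = [4, -2.0000+3.4641i, -8, -2, -8, -2.0000-3.4641i]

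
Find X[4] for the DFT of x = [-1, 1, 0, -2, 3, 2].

X[4] = Σ(n=0 to 5) x[n] · ω_6^(4n) where ω_6 = e^(-2πi/6)
= (-1)·ω_6^0 + (1)·ω_6^4 + (0)·ω_6^8 + (-2)·ω_6^12 + (3)·ω_6^16 + (2)·ω_6^20

X[4] = -6.0000+1.7321i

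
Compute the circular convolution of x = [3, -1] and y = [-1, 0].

(x ⊛ y)[n] = Σ(m=0 to 1) x[m] · y[(n-m) mod 2]

Computing each output sample:
(x ⊛ y)[0] = -3
(x ⊛ y)[1] = 1

x ⊛ y = [-3, 1]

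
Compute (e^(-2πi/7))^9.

Since ω_7^7 = 1, powers reduce modulo 7.
9 mod 7 = 2
So ω_7^9 = ω_7^2 = e^(-2πi·2/7)

ω_7^9 = ω_7^2 = -0.2225-0.9749i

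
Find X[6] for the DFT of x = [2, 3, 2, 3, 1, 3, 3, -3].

X[6] = Σ(n=0 to 7) x[n] · ω_8^(6n) where ω_8 = e^(-2πi/8)
= (2)·ω_8^0 + (3)·ω_8^6 + (2)·ω_8^12 + (3)·ω_8^18 + (1)·ω_8^24 + (3)·ω_8^30 + (3)·ω_8^36 + (-3)·ω_8^42

X[6] = -2+6i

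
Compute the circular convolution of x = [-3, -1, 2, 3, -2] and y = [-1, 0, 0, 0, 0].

(x ⊛ y)[n] = Σ(m=0 to 4) x[m] · y[(n-m) mod 5]

Computing each output sample:
(x ⊛ y)[0] = 3
(x ⊛ y)[1] = 1
(x ⊛ y)[2] = -2
(x ⊛ y)[3] = -3
(x ⊛ y)[4] = 2

x ⊛ y = [3, 1, -2, -3, 2]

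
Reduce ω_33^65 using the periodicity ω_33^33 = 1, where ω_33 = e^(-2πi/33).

Since ω_33^33 = 1, powers reduce modulo 33.
65 mod 33 = 32
So ω_33^65 = ω_33^32 = e^(-2πi·32/33)

ω_33^65 = ω_33^32 = 0.9819+0.1893i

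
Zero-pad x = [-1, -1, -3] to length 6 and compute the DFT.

Original 3-point DFT: [-5, 1.0000-1.7321i, 1.0000+1.7321i]
Zero-padded 6-point DFT provides frequency interpolation.

DFT_6([x, 0, ...]) = [-5, 3.4641i, 1.0000-1.7321i, -3, 1.0000+1.7321i, -3.4641i]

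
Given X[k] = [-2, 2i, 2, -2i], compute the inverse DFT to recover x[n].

x[n] = (1/4) Σ(k=0 to 3) X[k] · e^(2πikn/4)

Computing each x[n]:
x[0] = 0
x[1] = -2
x[2] = 0
x[3] = 0

x = [0, -2, 0, 0]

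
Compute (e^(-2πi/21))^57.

Since ω_21^21 = 1, powers reduce modulo 21.
57 mod 21 = 15
So ω_21^57 = ω_21^15 = e^(-2πi·15/21)

ω_21^57 = ω_21^15 = -0.2225+0.9749i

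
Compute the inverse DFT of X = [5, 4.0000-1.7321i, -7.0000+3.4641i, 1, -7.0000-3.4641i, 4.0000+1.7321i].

x[n] = (1/6) Σ(k=0 to 5) X[k] · e^(2πikn/6)

Computing each x[n]:
x[0] = 0
x[1] = 2
x[2] = 3
x[3] = -3
x[4] = 0
x[5] = 3

x = [0, 2, 3, -3, 0, 3]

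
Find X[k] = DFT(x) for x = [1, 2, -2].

X[k] = Σ(n=0 to 2) x[n] · ω_3^(nk)
where ω_3 = e^(-2πi/3)

Computing each X[k]:
X[0] = 1
X[1] = 1.0000-3.4641i
X[2] = 1.0000+3.4641i

X = [1, 1.0000-3.4641i, 1.0000+3.4641i]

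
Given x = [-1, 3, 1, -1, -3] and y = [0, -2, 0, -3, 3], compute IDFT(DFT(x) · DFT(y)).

(x ⊛ y)[n] = Σ(m=0 to 4) x[m] · y[(n-m) mod 5]

Computing each output sample:
(x ⊛ y)[0] = 12
(x ⊛ y)[1] = 8
(x ⊛ y)[2] = 0
(x ⊛ y)[3] = -8
(x ⊛ y)[4] = -10

x ⊛ y = [12, 8, 0, -8, -10]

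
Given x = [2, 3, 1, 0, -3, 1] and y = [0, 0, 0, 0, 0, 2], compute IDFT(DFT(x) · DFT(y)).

(x ⊛ y)[n] = Σ(m=0 to 5) x[m] · y[(n-m) mod 6]

Computing each output sample:
(x ⊛ y)[0] = 6
(x ⊛ y)[1] = 2
(x ⊛ y)[2] = 0
(x ⊛ y)[3] = -6
(x ⊛ y)[4] = 2
(x ⊛ y)[5] = 4

x ⊛ y = [6, 2, 0, -6, 2, 4]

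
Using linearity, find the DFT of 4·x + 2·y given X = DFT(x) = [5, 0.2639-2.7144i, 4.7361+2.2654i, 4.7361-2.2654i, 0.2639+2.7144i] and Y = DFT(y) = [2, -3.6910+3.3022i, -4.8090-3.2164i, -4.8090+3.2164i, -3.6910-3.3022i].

By linearity: DFT(4x + 2y) = 4·DFT(x) + 2·DFT(y)
= 4·[5, 0.2639-2.7144i, 4.7361+2.2654i, 4.7361-2.2654i, 0.2639+2.7144i] + 2·[2, -3.6910+3.3022i, -4.8090-3.2164i, -4.8090+3.2164i, -3.6910-3.3022i]

Computing element-wise:
Z[0] = 4·(5) + 2·(2) = 24
Z[1] = 4·(0.2639-2.7144i) + 2·(-3.6910+3.3022i) = -6.3264-4.2532i
Z[2] = 4·(4.7361+2.2654i) + 2·(-4.8090-3.2164i) = 9.3264+2.6288i
Z[3] = 4·(4.7361-2.2654i) + 2·(-4.8090+3.2164i) = 9.3264-2.6288i
Z[4] = 4·(0.2639+2.7144i) + 2·(-3.6910-3.3022i) = -6.3264+4.2532i

DFT(4x + 2y) = 4·X + 2·Y = [24, -6.3264-4.2532i, 9.3264+2.6288i, 9.3264-2.6288i, -6.3264+4.2532i]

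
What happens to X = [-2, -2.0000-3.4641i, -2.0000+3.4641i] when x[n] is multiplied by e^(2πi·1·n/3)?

Modulation property: DFT(ω_3^(-1n)·x[n]) = X[(k-1) mod 3], so circularly shift X by 1 positions.

X[k-1] = [-2.0000+3.4641i, -2, -2.0000-3.4641i]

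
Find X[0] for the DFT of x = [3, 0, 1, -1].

X[0] = Σ(n=0 to 3) x[n] · ω_4^0 = Σ x[n]
= (3) + (0) + (1) + (-1)

X[0] = 3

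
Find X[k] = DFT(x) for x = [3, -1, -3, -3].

X[k] = Σ(n=0 to 3) x[n] · ω_4^(nk)
where ω_4 = e^(-2πi/4)

Computing each X[k]:
X[0] = -4
X[1] = 6-2i
X[2] = 4
X[3] = 6+2i

X = [-4, 6-2i, 4, 6+2i]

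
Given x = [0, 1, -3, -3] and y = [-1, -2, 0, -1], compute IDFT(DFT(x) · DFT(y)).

(x ⊛ y)[n] = Σ(m=0 to 3) x[m] · y[(n-m) mod 4]

Computing each output sample:
(x ⊛ y)[0] = 5
(x ⊛ y)[1] = 2
(x ⊛ y)[2] = 4
(x ⊛ y)[3] = 9

x ⊛ y = [5, 2, 4, 9]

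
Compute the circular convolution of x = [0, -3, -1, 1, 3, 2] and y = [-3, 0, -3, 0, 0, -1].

(x ⊛ y)[n] = Σ(m=0 to 5) x[m] · y[(n-m) mod 6]

Computing each output sample:
(x ⊛ y)[0] = -6
(x ⊛ y)[1] = 4
(x ⊛ y)[2] = 2
(x ⊛ y)[3] = 3
(x ⊛ y)[4] = -8
(x ⊛ y)[5] = -9

x ⊛ y = [-6, 4, 2, 3, -8, -9]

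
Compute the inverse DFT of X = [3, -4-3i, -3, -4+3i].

x[n] = (1/4) Σ(k=0 to 3) X[k] · e^(2πikn/4)

Computing each x[n]:
x[0] = -2
x[1] = 3
x[2] = 2
x[3] = 0

x = [-2, 3, 2, 0]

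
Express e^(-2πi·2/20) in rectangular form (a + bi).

ω_20^2 = e^(-2πi·2/20)
= cos(-2π·2/20) + i·sin(-2π·2/20)
= cos(-4π/20) + i·sin(-4π/20)

ω_20^2 = cos(-4π/20) + i·sin(-4π/20) = 0.8090-0.5878i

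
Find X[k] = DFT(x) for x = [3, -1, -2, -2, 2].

X[k] = Σ(n=0 to 4) x[n] · ω_5^(nk)
where ω_5 = e^(-2πi/5)

Computing each X[k]:
X[0] = 0
X[1] = 6.5451+2.8532i
X[2] = 0.9549+1.7634i
X[3] = 0.9549-1.7634i
X[4] = 6.5451-2.8532i

X = [0, 6.5451+2.8532i, 0.9549+1.7634i, 0.9549-1.7634i, 6.5451-2.8532i]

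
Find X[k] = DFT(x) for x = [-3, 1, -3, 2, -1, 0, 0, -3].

X[k] = Σ(n=0 to 7) x[n] · ω_8^(nk)
where ω_8 = e^(-2πi/8)

Computing each X[k]:
X[0] = -7
X[1] = -4.8284-1.2426i
X[2] = -1-2i
X[3] = 0.8284-7.2426i
X[4] = -7
X[5] = 0.8284+7.2426i
X[6] = -1+2i
X[7] = -4.8284+1.2426i

X = [-7, -4.8284-1.2426i, -1-2i, 0.8284-7.2426i, -7, 0.8284+7.2426i, -1+2i, -4.8284+1.2426i]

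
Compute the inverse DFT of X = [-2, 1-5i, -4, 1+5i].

x[n] = (1/4) Σ(k=0 to 3) X[k] · e^(2πikn/4)

Computing each x[n]:
x[0] = -1
x[1] = 3
x[2] = -2
x[3] = -2

x = [-1, 3, -2, -2]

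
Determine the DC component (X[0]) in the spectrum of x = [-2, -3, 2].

X[0] = Σ(n=0 to 2) x[n] · ω_3^0 = Σ x[n]
= (-2) + (-3) + (2)

X[0] = -3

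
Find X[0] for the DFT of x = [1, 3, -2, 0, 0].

X[0] = Σ(n=0 to 4) x[n] · ω_5^0 = Σ x[n]
= (1) + (3) + (-2) + (0) + (0)

X[0] = 2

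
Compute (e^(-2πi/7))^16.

Since ω_7^7 = 1, powers reduce modulo 7.
16 mod 7 = 2
So ω_7^16 = ω_7^2 = e^(-2πi·2/7)

ω_7^16 = ω_7^2 = -0.2225-0.9749i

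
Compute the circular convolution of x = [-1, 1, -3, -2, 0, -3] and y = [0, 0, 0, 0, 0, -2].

(x ⊛ y)[n] = Σ(m=0 to 5) x[m] · y[(n-m) mod 6]

Computing each output sample:
(x ⊛ y)[0] = -2
(x ⊛ y)[1] = 6
(x ⊛ y)[2] = 4
(x ⊛ y)[3] = 0
(x ⊛ y)[4] = 6
(x ⊛ y)[5] = 2

x ⊛ y = [-2, 6, 4, 0, 6, 2]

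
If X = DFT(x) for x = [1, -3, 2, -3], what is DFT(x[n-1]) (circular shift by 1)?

Time shift by 1: X_shifted[k] = ω_4^(1k) · X[k]
Shifted x = [-3, 1, -3, 2]

DFT(x[n-1]) = [-3, 1i, -9, -1i]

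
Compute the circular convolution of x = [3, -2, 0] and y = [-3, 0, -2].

(x ⊛ y)[n] = Σ(m=0 to 2) x[m] · y[(n-m) mod 3]

Computing each output sample:
(x ⊛ y)[0] = -5
(x ⊛ y)[1] = 6
(x ⊛ y)[2] = -6

x ⊛ y = [-5, 6, -6]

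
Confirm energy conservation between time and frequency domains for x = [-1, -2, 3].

Time domain:
Σ|x[n]|² = |-1|² + |-2|² + |3|² = 14.0000

Frequency domain:
(1/3)Σ|X[k]|² = (1/3)(|0|² + |-1.5000+4.3301i|² + |-1.5000-4.3301i|²) = (1/3)·42.0000 = 14.0000

Both sides agree, confirming Parseval's theorem.

Σ|x[n]|² = (1/N)Σ|X[k]|² = 14.0000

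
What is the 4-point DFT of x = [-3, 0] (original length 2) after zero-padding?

Original 2-point DFT: [-3, -3]
Zero-padded 4-point DFT provides frequency interpolation.

DFT_4([x, 0, ...]) = [-3, -3, -3, -3]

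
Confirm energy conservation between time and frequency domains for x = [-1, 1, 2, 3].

Time domain:
Σ|x[n]|² = |-1|² + |1|² + |2|² + |3|² = 15.0000

Frequency domain:
(1/4)Σ|X[k]|² = (1/4)(|5|² + |-3+2i|² + |-3|² + |-3-2i|²) = (1/4)·60.0000 = 15.0000

Both sides agree, confirming Parseval's theorem.

Σ|x[n]|² = (1/N)Σ|X[k]|² = 15.0000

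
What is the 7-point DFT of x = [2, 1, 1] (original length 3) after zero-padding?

Original 3-point DFT: [4, 1, 1]
Zero-padded 7-point DFT provides frequency interpolation.

DFT_7([x, 0, ...]) = [4, 2.4010-1.7568i, 0.8765-0.5410i, 1.7225+0.3479i, 1.7225-0.3479i, 0.8765+0.5410i, 2.4010+1.7568i]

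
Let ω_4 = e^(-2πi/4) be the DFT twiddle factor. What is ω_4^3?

ω_4^3 = e^(-2πi·3/4)
= cos(-2π·3/4) + i·sin(-2π·3/4)
= cos(-6π/4) + i·sin(-6π/4)

ω_4^3 = cos(-6π/4) + i·sin(-6π/4) = 1i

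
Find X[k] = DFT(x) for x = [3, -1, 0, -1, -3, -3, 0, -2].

X[k] = Σ(n=0 to 7) x[n] · ω_8^(nk)
where ω_8 = e^(-2πi/8)

Computing each X[k]:
X[0] = -7
X[1] = 6.7071-2.1213i
X[2] = 1i
X[3] = 5.2929-2.1213i
X[4] = 7
X[5] = 5.2929+2.1213i
X[6] = -1i
X[7] = 6.7071+2.1213i

X = [-7, 6.7071-2.1213i, 1i, 5.2929-2.1213i, 7, 5.2929+2.1213i, -1i, 6.7071+2.1213i]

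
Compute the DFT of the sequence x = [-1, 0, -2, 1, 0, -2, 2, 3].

X[k] = Σ(n=0 to 7) x[n] · ω_8^(nk)
where ω_8 = e^(-2πi/8)

Computing each X[k]:
X[0] = 1
X[1] = 1.8284+4.0000i
X[2] = -1+6i
X[3] = -3.8284-4.0000i
X[4] = -3
X[5] = -3.8284+4.0000i
X[6] = -1-6i
X[7] = 1.8284-4.0000i

X = [1, 1.8284+4.0000i, -1+6i, -3.8284-4.0000i, -3, -3.8284+4.0000i, -1-6i, 1.8284-4.0000i]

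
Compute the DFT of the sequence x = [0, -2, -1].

X[k] = Σ(n=0 to 2) x[n] · ω_3^(nk)
where ω_3 = e^(-2πi/3)

Computing each X[k]:
X[0] = -3
X[1] = 1.5000+0.8660i
X[2] = 1.5000-0.8660i

X = [-3, 1.5000+0.8660i, 1.5000-0.8660i]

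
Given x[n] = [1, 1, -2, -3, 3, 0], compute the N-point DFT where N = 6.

X[k] = Σ(n=0 to 5) x[n] · ω_6^(nk)
where ω_6 = e^(-2πi/6)

Computing each X[k]:
X[0] = 0
X[1] = 4.0000+3.4641i
X[2] = -3.0000-5.1962i
X[3] = 4
X[4] = -3.0000+5.1962i
X[5] = 4.0000-3.4641i

X = [0, 4.0000+3.4641i, -3.0000-5.1962i, 4, -3.0000+5.1962i, 4.0000-3.4641i]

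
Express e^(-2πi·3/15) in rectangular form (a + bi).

ω_15^3 = e^(-2πi·3/15)
= cos(-2π·3/15) + i·sin(-2π·3/15)
= cos(-6π/15) + i·sin(-6π/15)

ω_15^3 = cos(-6π/15) + i·sin(-6π/15) = 0.3090-0.9511i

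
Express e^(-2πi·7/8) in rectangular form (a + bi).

ω_8^7 = e^(-2πi·7/8)
= cos(-2π·7/8) + i·sin(-2π·7/8)
= cos(-14π/8) + i·sin(-14π/8)

ω_8^7 = cos(-14π/8) + i·sin(-14π/8) = 0.7071+0.7071i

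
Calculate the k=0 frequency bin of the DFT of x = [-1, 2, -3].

X[0] = Σ(n=0 to 2) x[n] · ω_3^0 = Σ x[n]
= (-1) + (2) + (-3)

X[0] = -2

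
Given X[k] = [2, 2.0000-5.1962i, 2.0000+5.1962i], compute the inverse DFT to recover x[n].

x[n] = (1/3) Σ(k=0 to 2) X[k] · e^(2πikn/3)

Computing each x[n]:
x[0] = 2
x[1] = 3
x[2] = -3

x = [2, 3, -3]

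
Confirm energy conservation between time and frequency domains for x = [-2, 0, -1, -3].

Time domain:
Σ|x[n]|² = |-2|² + |0|² + |-1|² + |-3|² = 14.0000

Frequency domain:
(1/4)Σ|X[k]|² = (1/4)(|-6|² + |-1-3i|² + |0|² + |-1+3i|²) = (1/4)·56.0000 = 14.0000

Both sides agree, confirming Parseval's theorem.

Σ|x[n]|² = (1/N)Σ|X[k]|² = 14.0000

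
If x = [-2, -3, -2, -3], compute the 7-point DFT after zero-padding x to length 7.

Original 4-point DFT: [-10, 0, 2, 0]
Zero-padded 7-point DFT provides frequency interpolation.

DFT_7([x, 0, ...]) = [-10, -0.7225+5.5970i, -1.4010-0.2885i, 0.1235+2.6628i, 0.1235-2.6628i, -1.4010+0.2885i, -0.7225-5.5970i]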